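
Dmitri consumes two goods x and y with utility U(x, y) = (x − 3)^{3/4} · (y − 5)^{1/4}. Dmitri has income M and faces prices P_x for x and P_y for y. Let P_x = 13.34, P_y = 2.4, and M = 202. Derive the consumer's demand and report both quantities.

Substituting into the budget: x* = 3 + 0.75·(M − 3·P_x − 5·P_y)/P_x, and y* = 5 + 0.25·(…)/P_y.
Discretionary income = 202 − 3·13.34 − 5·2.4 = 149.98; x* = 3 + 0.75·149.98/13.34 = 11.4322; y* = 5 + 0.25·149.98/2.4 = 20.6229.

x* = 11.4322, y* = 20.6229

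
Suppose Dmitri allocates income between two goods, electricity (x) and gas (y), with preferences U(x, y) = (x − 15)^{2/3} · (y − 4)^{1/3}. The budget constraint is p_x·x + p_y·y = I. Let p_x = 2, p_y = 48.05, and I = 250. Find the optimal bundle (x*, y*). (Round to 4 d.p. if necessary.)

This is Cobb-Douglas in (x−15, y−4): tangency gives 2/3·p_y·(y−4) = 1/3·p_x·(x−15).
After buying the subsistence bundle (15, 4), a share 2/3 of the remaining income goes to x: x* = 15 + 2/3·(I − 15p_x − 4p_y)/p_x.
Discretionary income = 250 − 15·2 − 4·48.05 = 27.8; x* = 15 + 2/3·27.8/2 = 24.2667; y* = 4 + 1/3·27.8/48.05 = 4.1929.

x* = 24.2667, y* = 4.1929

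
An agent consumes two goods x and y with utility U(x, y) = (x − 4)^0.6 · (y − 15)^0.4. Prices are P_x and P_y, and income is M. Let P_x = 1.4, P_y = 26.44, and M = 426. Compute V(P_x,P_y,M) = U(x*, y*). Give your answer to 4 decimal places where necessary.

Discretionary income = 426 − 4·1.4 − 15·26.44 = 23.8; x* = 4 + 0.6·23.8/1.4 = 14.2; y* = 15 + 0.4·23.8/26.44 = 15.3601.
Utility at the optimum: U(14.2, 15.3601) = 2.6774.

V = 2.6774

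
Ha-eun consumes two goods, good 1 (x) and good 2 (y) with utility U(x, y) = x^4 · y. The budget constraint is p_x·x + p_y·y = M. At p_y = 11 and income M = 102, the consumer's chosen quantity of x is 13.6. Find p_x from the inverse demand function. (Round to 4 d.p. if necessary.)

p_x = 6

MU_x/MU_y = (4·y)/(x); tangency sets this equal to p_x/p_y.
So 4·p_y·y = p_x·x; combined with the budget, a share 0.8 of income goes to x.
Demand: x*(p_x,p_y,M) = 0.8·M/p_x and y* = 0.2·M/p_y.
Set x* = 13.6 in the demand function and solve for p_x: p_x = 6.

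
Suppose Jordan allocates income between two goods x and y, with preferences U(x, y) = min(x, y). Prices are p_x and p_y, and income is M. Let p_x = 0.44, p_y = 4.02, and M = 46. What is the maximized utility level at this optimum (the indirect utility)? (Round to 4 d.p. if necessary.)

V = 10.3139

With perfect complements, no substitution: consume in ratio x:y = 1:1.
Budget: p_x·x + p_y·x = M, so (p_x + p_y)·x = M.
Demand: x*(p_x,p_y,M) = M/(p_x + p_y), y* = M/(p_x + p_y).
Here 0.44 + 4.02 = 4.46, giving x* = 10.3139 and y* = 10.3139.
Utility at the optimum: U(10.3139, 10.3139) = 10.3139.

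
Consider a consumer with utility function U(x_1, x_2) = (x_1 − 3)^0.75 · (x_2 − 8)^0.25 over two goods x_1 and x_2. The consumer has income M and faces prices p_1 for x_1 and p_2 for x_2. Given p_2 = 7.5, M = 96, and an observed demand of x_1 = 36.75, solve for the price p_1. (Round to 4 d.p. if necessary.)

p_1 = 0.75

MRS = 3·(x_2−8)/(x_1−3). Tangency with p_1/p_2 gives x_2−8 = (1/3)·(p_1/p_2)·(x_1−3).
After buying the subsistence bundle (3, 8), a share 0.75 of the remaining income goes to x_1: x_1* = 3 + 0.75·(M − 3p_1 − 8p_2)/p_1.
Set x_1* = 36.75 in the demand function and solve for p_1: p_1 = 0.75.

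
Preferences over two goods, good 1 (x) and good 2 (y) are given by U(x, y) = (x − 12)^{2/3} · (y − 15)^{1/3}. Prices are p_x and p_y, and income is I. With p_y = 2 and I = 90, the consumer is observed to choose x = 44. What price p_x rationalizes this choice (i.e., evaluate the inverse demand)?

p_x = 1

MRS = 2·(y−15)/(x−12). Tangency with p_x/p_y gives y−15 = (1/2)·(p_x/p_y)·(x−12).
After buying the subsistence bundle (12, 15), a share 2/3 of the remaining income goes to x: x* = 12 + 2/3·(I − 12p_x − 15p_y)/p_x.
Set x* = 44 in the demand function and solve for p_x: p_x = 1.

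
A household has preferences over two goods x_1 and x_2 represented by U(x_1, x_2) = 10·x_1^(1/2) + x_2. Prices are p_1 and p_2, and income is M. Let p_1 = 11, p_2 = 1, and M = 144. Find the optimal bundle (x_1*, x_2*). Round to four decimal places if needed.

Thus x_1* = (5·p_2/p_1)² — independent of M — with the rest of income spent on x_2.
Plugging in: x_1* = (5·1/11)² = 0.2066, x_2* = 141.7273.

x_1* = 0.2066, x_2* = 141.7273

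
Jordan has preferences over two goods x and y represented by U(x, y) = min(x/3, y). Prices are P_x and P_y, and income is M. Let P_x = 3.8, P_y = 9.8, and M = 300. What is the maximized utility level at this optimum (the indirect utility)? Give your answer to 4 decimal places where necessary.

V = 14.1509

With perfect complements, no substitution: consume in ratio x:y = 3:1.
Budget: P_x·x + P_y·(1/3)·x = M, so (3·P_x + P_y)·x = 3·M.
Demand: x*(P_x,P_y,M) = 3·M/(3·P_x + P_y), y* = M/(3·P_x + P_y).
Here 3·3.8 + 9.8 = 21.2, giving x* = 42.4528 and y* = 14.1509.
Utility at the optimum: U(42.4528, 14.1509) = 14.1509.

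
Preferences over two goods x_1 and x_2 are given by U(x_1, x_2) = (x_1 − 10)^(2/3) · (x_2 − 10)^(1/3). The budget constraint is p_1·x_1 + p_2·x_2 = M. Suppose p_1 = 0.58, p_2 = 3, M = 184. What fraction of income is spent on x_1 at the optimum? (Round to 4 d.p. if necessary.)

share on x_1 = 0.5685

This is Cobb-Douglas in (x_1−10, x_2−10): tangency gives 2/3·p_2·(x_2−10) = 1/3·p_1·(x_1−10).
Substituting into the budget: x_1* = 10 + 2/3·(M − 10·p_1 − 10·p_2)/p_1, and x_2* = 10 + 1/3·(…)/p_2.
Discretionary income = 184 − 10·0.58 − 10·3 = 148.2; x_1* = 10 + 2/3·148.2/0.58 = 180.3448; x_2* = 10 + 1/3·148.2/3 = 26.4667.
Expenditure on x_1: 0.58·180.3448 = 104.6; share = 0.5685.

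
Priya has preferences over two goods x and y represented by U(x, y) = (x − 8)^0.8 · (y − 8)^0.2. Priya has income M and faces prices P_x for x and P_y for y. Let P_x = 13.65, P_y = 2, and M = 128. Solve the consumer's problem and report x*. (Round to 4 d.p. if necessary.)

x* = 8.1641

Substituting into the budget: x* = 8 + 0.8·(M − 8·P_x − 8·P_y)/P_x, and y* = 8 + 0.2·(…)/P_y.
Discretionary income = 128 − 8·13.65 − 8·2 = 2.8; x* = 8 + 0.8·2.8/13.65 = 8.1641.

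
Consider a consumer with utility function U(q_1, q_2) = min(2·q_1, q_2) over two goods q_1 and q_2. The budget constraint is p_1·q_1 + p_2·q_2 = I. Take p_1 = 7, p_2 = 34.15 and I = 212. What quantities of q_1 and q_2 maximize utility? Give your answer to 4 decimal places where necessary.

q_1* = 2.8154, q_2* = 5.6308

Leontief preferences: the optimum is at the kink where q_1/1 = q_2/2, i.e. q_2 = 2·q_1.
Budget: p_1·q_1 + p_2·2·q_1 = I, so (p_1 + 2·p_2)·q_1 = I.
Demand: q_1*(p_1,p_2,I) = I/(p_1 + 2·p_2), q_2* = 2·I/(p_1 + 2·p_2).
Here 7 + 2·34.15 = 75.3, giving q_1* = 2.8154 and q_2* = 5.6308.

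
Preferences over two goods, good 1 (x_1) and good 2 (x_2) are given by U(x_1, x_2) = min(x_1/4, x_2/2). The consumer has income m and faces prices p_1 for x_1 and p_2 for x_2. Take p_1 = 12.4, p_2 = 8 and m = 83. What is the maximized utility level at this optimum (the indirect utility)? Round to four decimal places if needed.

V = 1.2652

Here 4·12.4 + 2·8 = 65.6, giving x_1* = 5.061 and x_2* = 2.5305.
Utility at the optimum: U(5.061, 2.5305) = 1.2652.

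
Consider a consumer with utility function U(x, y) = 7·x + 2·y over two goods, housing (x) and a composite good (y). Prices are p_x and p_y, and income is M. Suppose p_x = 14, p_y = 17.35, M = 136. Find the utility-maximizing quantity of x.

x* = 9.7143

Linear utility — the consumer picks whichever good has higher MU/price: 7/14 = 0.5 vs 2/17.35 = 0.1153.
x gives more utility per dollar, so spend all income on x: x* = M/p_x, y* = 0.
Numerically: x* = 9.7143, y* = 0.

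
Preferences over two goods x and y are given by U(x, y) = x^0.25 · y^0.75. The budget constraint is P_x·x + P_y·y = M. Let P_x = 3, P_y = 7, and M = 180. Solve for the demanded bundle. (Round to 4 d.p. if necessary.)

x* = 15, y* = 19.2857

The MRS is (1/3)·y/x. Set MRS = P_x/P_y.
So 0.25·P_y·y = 0.75·P_x·x; combined with the budget, a share 0.25 of income goes to x.
Demand: x*(P_x,P_y,M) = 0.25·M/P_x and y* = 0.75·M/P_y.
At P_x=3, P_y=7, M=180: x* = 0.25·180/3 = 15, y* = 19.2857.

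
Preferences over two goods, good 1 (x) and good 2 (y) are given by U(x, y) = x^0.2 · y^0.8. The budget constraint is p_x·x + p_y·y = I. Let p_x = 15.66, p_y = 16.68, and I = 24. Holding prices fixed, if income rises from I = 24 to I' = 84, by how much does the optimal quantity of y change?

Δy* = 2.8777

Demand: x*(p_x,p_y,I) = 0.2·I/p_x and y* = 0.8·I/p_y.
At p_x=15.66, p_y=16.68, I=24: y* = 0.8·24/16.68 = 1.1511.
At I' = 84: y* = 4.0288. Change: 4.0288 − 1.1511 = 2.8777.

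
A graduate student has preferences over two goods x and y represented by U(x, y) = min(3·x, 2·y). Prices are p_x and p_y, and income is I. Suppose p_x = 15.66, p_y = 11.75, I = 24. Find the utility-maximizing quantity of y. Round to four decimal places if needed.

Leontief preferences: the optimum is at the kink where x/2 = y/3, i.e. y = (3/2)·x.
Budget: p_x·x + p_y·(3/2)·x = I, so (2·p_x + 3·p_y)·x = 2·I.
Demand: x*(p_x,p_y,I) = 2·I/(2·p_x + 3·p_y), y* = 3·I/(2·p_x + 3·p_y).
Here 2·15.66 + 3·11.75 = 66.57, giving y* = 1.0816.

y* = 1.0816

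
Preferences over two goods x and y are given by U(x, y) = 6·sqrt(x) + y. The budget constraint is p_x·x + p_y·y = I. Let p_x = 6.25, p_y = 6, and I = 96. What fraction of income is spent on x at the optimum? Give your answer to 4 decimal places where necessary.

share on x = 0.54

Set MRS = p_x/p_y: 3·x^(−1/2) = p_x/p_y.
Solve: √x = 3·p_y/p_x, so x*(p_x,p_y) = (3·p_y/p_x)², and y* = (I − p_x·x*)/p_y.
Plugging in: x* = (3·6/6.25)² = 8.2944, y* = 7.36.
Expenditure on x: 6.25·8.2944 = 51.84; share = 0.54.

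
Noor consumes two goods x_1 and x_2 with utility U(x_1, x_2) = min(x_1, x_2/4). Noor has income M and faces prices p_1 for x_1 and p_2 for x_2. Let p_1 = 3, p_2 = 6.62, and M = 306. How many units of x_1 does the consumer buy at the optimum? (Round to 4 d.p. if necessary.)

x_1* = 10.3799

Leontief preferences: the optimum is at the kink where x_1/1 = x_2/4, i.e. x_2 = 4·x_1.
Budget: p_1·x_1 + p_2·4·x_1 = M, so (p_1 + 4·p_2)·x_1 = M.
Demand: x_1*(p_1,p_2,M) = M/(p_1 + 4·p_2), x_2* = 4·M/(p_1 + 4·p_2).
Here 3 + 4·6.62 = 29.48, giving x_1* = 10.3799.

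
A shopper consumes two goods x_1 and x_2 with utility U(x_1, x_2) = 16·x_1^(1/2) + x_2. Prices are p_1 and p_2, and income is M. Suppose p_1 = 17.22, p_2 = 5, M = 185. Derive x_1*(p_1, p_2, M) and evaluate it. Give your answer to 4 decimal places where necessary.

Plugging in: x_1* = (8·5/17.22)² = 5.3958.

x_1* = 5.3958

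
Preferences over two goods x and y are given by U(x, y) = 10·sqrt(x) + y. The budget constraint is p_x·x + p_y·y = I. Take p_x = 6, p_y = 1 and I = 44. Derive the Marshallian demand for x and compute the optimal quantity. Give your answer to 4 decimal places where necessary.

x* = 0.6944

Set MRS = p_x/p_y: 5·x^(−1/2) = p_x/p_y.
Thus x* = (5·p_y/p_x)² — independent of I — with the rest of income spent on y.
Plugging in: x* = (5·1/6)² = 0.6944.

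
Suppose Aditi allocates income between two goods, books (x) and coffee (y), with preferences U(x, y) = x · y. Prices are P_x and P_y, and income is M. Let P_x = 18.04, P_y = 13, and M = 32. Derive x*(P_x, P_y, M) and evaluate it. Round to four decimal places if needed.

Demand: x*(P_x,P_y,M) = 0.5·M/P_x and y* = 0.5·M/P_y.
At P_x=18.04, P_y=13, M=32: x* = 0.5·32/18.04 = 0.8869.

x* = 0.8869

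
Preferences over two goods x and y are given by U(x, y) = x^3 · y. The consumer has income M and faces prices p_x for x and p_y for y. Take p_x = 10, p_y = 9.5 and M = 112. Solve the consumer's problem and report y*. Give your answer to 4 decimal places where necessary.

Demand: x*(p_x,p_y,M) = 0.75·M/p_x and y* = 0.25·M/p_y.
At p_x=10, p_y=9.5, M=112: y* = 0.25·112/9.5 = 2.9474.

y* = 2.9474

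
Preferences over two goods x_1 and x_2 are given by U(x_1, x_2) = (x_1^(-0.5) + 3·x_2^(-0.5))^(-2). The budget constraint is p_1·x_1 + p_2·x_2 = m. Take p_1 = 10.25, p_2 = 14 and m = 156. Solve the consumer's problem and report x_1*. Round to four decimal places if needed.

With the ratio pinned down, the budget gives x_1* = m/(p_1 + p_2·(x_2/x_1)) and x_2* = (x_2/x_1)·x_1*.
Numerically x_2/x_1 = 1.689707, so x_1* = 156/(10.25 + 14·1.689707) = 4.601.

x_1* = 4.601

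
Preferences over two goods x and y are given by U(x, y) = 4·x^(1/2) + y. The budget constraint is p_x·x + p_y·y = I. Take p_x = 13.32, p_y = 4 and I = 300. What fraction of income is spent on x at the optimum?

MU_x = 2/√x, MU_y = 1. Tangency: 2/√x = p_x/p_y.
Thus x* = (2·p_y/p_x)² — independent of I — with the rest of income spent on y.
Plugging in: x* = (2·4/13.32)² = 0.3607, y* = 73.7988.
Expenditure on x: 13.32·0.3607 = 4.8048; share = 0.016.

share on x = 0.016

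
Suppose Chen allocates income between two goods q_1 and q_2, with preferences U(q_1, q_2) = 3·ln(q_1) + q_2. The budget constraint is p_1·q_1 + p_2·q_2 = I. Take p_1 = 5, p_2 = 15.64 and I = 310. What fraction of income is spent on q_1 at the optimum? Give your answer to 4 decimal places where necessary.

MU_q_1 = 3/q_1, MU_q_2 = 1. Tangency: 3/q_1 = p_1/p_2.
So q_1*(p_1,p_2) = 3·p_2/p_1, independent of income; and q_2* = (I − 3·p_2)/p_2.
At the given prices: q_1* = 3·15.64/5 = 9.384, and q_2* = 16.821.
Expenditure on q_1: 5·9.384 = 46.92; share = 0.1514.

share on q_1 = 0.1514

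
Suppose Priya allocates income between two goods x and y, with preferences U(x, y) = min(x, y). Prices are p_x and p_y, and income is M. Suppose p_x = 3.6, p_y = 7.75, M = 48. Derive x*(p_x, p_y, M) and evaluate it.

Leontief preferences: the optimum is at the kink where x/1 = y/1, i.e. y = x.
Budget: p_x·x + p_y·x = M, so (p_x + p_y)·x = M.
Demand: x*(p_x,p_y,M) = M/(p_x + p_y), y* = M/(p_x + p_y).
Here 3.6 + 7.75 = 11.35, giving x* = 4.2291.

x* = 4.2291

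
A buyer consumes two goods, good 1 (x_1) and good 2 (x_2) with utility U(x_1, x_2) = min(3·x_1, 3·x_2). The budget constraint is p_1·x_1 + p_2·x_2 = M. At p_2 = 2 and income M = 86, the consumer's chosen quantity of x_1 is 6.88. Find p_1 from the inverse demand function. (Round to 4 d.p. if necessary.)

With perfect complements, no substitution: consume in ratio x_1:x_2 = 3:3.
Budget: p_1·x_1 + p_2·x_1 = M, so (3·p_1 + 3·p_2)·x_1 = 3·M.
Demand: x_1*(p_1,p_2,M) = 3·M/(3·p_1 + 3·p_2), x_2* = 3·M/(3·p_1 + 3·p_2).
Set x_1* = 6.88 in the demand function and solve for p_1: p_1 = 10.5.

p_1 = 10.5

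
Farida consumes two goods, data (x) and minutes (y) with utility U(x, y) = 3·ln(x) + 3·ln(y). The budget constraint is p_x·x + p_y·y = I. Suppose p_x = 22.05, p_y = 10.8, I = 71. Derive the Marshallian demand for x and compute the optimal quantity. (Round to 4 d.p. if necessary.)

x* = 1.61

Tangency: MRS = y/x = p_x/p_y.
So 3·p_y·y = 3·p_x·x; combined with the budget, a share 0.5 of income goes to x.
Demand: x*(p_x,p_y,I) = 0.5·I/p_x and y* = 0.5·I/p_y.
At p_x=22.05, p_y=10.8, I=71: x* = 0.5·71/22.05 = 1.61.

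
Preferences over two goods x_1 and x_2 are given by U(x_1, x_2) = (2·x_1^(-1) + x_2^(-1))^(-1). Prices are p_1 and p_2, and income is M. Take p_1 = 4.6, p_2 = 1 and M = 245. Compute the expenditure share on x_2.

share on x_2 = 0.2479

Numerically x_2/x_1 = 1.516575, so x_1* = 245/(4.6 + 1·1.516575) = 40.0551 and x_2* = 1.516575·40.0551 = 60.7466.
Expenditure on x_2: 1·60.7466 = 60.7466; share = 0.2479.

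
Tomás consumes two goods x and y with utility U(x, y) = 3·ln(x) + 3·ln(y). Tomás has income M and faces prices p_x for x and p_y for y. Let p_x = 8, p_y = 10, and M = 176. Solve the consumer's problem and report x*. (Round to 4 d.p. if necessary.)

x* = 11

Demand: x*(p_x,p_y,M) = 0.5·M/p_x and y* = 0.5·M/p_y.
At p_x=8, p_y=10, M=176: x* = 0.5·176/8 = 11.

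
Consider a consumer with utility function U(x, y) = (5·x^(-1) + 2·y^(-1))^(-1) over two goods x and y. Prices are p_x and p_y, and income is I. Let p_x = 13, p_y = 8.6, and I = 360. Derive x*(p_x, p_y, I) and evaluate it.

From the CES first-order condition, (5/2)·(y/x)^(2) = p_x/p_y.
Solve for the ratio: y/x = [(2/5)·p_x/p_y]^(0.5).
Substitute y = (y/x)·x into the budget: x* = I/(p_x + p_y·(y/x)).
Numerically y/x = 0.777593, so x* = 360/(13 + 8.6·0.777593) = 18.2859.

x* = 18.2859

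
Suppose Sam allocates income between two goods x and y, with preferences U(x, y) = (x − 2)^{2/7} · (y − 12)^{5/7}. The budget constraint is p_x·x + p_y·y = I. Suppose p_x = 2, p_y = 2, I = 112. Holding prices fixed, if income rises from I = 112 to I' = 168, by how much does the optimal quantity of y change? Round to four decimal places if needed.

Δy* = 20

This is Cobb-Douglas in (x−2, y−12): tangency gives 2/7·p_y·(y−12) = 5/7·p_x·(x−2).
Substituting into the budget: x* = 2 + 2/7·(I − 2·p_x − 12·p_y)/p_x, and y* = 12 + 5/7·(…)/p_y.
Discretionary income = 112 − 2·2 − 12·2 = 84; y* = 12 + 5/7·84/2 = 42.
At I' = 168: y* = 62. Change: 62 − 42 = 20.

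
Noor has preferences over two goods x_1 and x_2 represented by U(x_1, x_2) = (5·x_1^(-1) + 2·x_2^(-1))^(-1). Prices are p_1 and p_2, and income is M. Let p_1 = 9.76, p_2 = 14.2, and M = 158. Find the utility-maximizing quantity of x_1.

x_1* = 9.1831

From the CES first-order condition, (5/2)·(x_2/x_1)^(2) = p_1/p_2.
Hence x_2/x_1 = ((2/5)·p_1/p_2)^(1/(2)), i.e. raised to the 0.5 power.
Substitute x_2 = (x_2/x_1)·x_1 into the budget: x_1* = M/(p_1 + p_2·(x_2/x_1)).
Numerically x_2/x_1 = 0.524337, so x_1* = 158/(9.76 + 14.2·0.524337) = 9.1831.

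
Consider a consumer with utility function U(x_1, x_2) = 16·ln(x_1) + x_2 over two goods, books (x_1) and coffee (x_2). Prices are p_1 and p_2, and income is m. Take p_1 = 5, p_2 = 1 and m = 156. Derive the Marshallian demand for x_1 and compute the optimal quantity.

x_1* = 3.2

MU_x_1 = 16/x_1, MU_x_2 = 1. Tangency: 16/x_1 = p_1/p_2.
So x_1*(p_1,p_2) = 16·p_2/p_1, independent of income; and x_2* = (m − 16·p_2)/p_2.
At the given prices: x_1* = 16·1/5 = 3.2.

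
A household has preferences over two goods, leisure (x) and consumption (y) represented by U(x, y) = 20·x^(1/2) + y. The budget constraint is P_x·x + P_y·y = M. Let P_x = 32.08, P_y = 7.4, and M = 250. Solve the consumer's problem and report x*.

x* = 5.321

MU_x = 10/√x, MU_y = 1. Tangency: 10/√x = P_x/P_y.
Solve: √x = 10·P_y/P_x, so x*(P_x,P_y) = (10·P_y/P_x)², and y* = (M − P_x·x*)/P_y.
Plugging in: x* = (10·7.4/32.08)² = 5.321.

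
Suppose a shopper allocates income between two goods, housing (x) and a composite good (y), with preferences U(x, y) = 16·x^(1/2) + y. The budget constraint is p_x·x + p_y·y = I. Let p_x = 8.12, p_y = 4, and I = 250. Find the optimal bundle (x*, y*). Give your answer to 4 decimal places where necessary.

x* = 15.5306, y* = 30.9729

MU_x = 8/√x, MU_y = 1. Tangency: 8/√x = p_x/p_y.
Thus x* = (8·p_y/p_x)² — independent of I — with the rest of income spent on y.
Plugging in: x* = (8·4/8.12)² = 15.5306, y* = 30.9729.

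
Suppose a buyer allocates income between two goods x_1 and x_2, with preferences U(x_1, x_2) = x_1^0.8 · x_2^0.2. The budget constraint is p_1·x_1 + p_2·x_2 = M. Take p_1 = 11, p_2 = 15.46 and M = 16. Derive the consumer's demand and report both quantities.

Demand: x_1*(p_1,p_2,M) = 0.8·M/p_1 and x_2* = 0.2·M/p_2.
At p_1=11, p_2=15.46, M=16: x_1* = 0.8·16/11 = 1.1636, x_2* = 0.207.

x_1* = 1.1636, x_2* = 0.207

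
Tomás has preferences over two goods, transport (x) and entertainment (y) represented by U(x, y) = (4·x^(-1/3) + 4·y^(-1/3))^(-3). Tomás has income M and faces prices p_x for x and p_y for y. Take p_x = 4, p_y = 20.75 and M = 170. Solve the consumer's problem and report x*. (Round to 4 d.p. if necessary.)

From the CES first-order condition, (y/x)^(4/3) = p_x/p_y.
Solve for the ratio: y/x = [p_x/p_y]^(0.75).
With the ratio pinned down, the budget gives x* = M/(p_x + p_y·(y/x)) and y* = (y/x)·x*.
Numerically y/x = 0.290925, so x* = 170/(4 + 20.75·0.290925) = 16.9378.

x* = 16.9378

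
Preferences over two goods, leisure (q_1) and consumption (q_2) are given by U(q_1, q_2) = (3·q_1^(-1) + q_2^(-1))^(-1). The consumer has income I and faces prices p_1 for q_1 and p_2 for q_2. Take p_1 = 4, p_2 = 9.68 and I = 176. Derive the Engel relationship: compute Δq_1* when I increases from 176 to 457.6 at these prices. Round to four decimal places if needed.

Δq_1* = 37.0888

MRS = MU_q_1/MU_q_2 = 3·(q_2/q_1)^(2). Set equal to p_1/p_2.
Solve for the ratio: q_2/q_1 = [(1/3)·p_1/p_2]^(0.5).
Substitute q_2 = (q_2/q_1)·q_1 into the budget: q_1* = I/(p_1 + p_2·(q_2/q_1)).
Numerically q_2/q_1 = 0.371135, so q_1* = 176/(4 + 9.68·0.371135) = 23.1805.
At I' = 457.6: q_1* = 60.2693. Change: 60.2693 − 23.1805 = 37.0888.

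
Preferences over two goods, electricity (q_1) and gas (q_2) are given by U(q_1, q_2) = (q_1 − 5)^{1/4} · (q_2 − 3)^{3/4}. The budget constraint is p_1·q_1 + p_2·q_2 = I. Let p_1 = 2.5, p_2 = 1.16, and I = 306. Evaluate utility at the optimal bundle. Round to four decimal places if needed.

Discretionary income = 306 − 5·2.5 − 3·1.16 = 290.02; q_1* = 5 + 0.25·290.02/2.5 = 34.002; q_2* = 3 + 0.75·290.02/1.16 = 190.5129.
Utility at the optimum: U(34.002, 190.5129) = 117.5927.

V = 117.5927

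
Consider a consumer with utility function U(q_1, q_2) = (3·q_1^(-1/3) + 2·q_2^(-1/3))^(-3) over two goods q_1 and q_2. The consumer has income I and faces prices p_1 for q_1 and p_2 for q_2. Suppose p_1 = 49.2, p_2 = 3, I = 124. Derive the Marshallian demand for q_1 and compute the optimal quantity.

MRS = MU_q_1/MU_q_2 = (3/2)·(q_2/q_1)^(4/3). Set equal to p_1/p_2.
Hence q_2/q_1 = ((2/3)·p_1/p_2)^(1/(4/3)), i.e. raised to the 0.75 power.
Substitute q_2 = (q_2/q_1)·q_1 into the budget: q_1* = I/(p_1 + p_2·(q_2/q_1)).
Numerically q_2/q_1 = 6.012629, so q_1* = 124/(49.2 + 3·6.012629) = 1.8442.

q_1* = 1.8442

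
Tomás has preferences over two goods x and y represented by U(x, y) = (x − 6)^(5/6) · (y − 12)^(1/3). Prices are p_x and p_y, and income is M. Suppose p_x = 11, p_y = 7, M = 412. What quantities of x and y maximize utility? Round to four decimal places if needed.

Discretionary income = 412 − 6·11 − 12·7 = 262; x* = 6 + 5/7·262/11 = 23.013; y* = 12 + 2/7·262/7 = 22.6939.

x* = 23.013, y* = 22.6939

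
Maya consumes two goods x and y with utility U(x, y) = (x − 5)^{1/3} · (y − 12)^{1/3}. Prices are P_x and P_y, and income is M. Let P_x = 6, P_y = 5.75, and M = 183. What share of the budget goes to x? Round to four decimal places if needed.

share on x = 0.3934

MRS = (y−12)/(x−5). Tangency with P_x/P_y gives y−12 = (P_x/P_y)·(x−5).
After buying the subsistence bundle (5, 12), a share 0.5 of the remaining income goes to x: x* = 5 + 0.5·(M − 5P_x − 12P_y)/P_x.
Discretionary income = 183 − 5·6 − 12·5.75 = 84; x* = 5 + 0.5·84/6 = 12; y* = 12 + 0.5·84/5.75 = 19.3043.
Expenditure on x: 6·12 = 72; share = 0.3934.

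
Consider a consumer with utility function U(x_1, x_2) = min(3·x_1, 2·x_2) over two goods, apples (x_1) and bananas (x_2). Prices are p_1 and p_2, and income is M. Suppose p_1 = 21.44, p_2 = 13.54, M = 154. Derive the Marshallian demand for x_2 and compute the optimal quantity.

x_2* = 5.5329

Demand: x_1*(p_1,p_2,M) = 2·M/(2·p_1 + 3·p_2), x_2* = 3·M/(2·p_1 + 3·p_2).
Here 2·21.44 + 3·13.54 = 83.5, giving x_2* = 5.5329.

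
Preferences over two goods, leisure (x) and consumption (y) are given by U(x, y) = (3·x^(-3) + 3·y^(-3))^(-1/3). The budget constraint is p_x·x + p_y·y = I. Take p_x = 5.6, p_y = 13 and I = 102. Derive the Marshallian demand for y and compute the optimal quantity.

y* = 5.1224

MRS = MU_x/MU_y = (y/x)^(4). Set equal to p_x/p_y.
Hence y/x = (p_x/p_y)^(1/(4)), i.e. raised to the 0.25 power.
Substitute y = (y/x)·x into the budget: x* = I/(p_x + p_y·(y/x)).
Numerically y/x = 0.810142, so x* = 102/(5.6 + 13·0.810142) = 6.3229 and y* = 0.810142·6.3229 = 5.1224.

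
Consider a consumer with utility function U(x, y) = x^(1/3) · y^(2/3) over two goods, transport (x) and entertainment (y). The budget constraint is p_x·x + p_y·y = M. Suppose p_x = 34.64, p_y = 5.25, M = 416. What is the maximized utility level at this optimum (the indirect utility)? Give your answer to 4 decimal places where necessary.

Tangency: MRS = (1/2)·y/x = p_x/p_y.
So 1/3·p_y·y = 2/3·p_x·x; combined with the budget, a share 1/3 of income goes to x.
Demand: x*(p_x,p_y,M) = 1/3·M/p_x and y* = 2/3·M/p_y.
At p_x=34.64, p_y=5.25, M=416: x* = 1/3·416/34.64 = 4.0031, y* = 52.8254.
Utility at the optimum: U(4.0031, 52.8254) = 22.3542.

V = 22.3542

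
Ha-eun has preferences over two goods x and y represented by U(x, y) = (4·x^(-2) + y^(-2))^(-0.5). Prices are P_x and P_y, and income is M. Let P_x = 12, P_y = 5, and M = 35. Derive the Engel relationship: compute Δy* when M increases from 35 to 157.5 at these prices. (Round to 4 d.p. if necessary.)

MRS = MU_x/MU_y = 4·(y/x)^(3). Set equal to P_x/P_y.
Hence y/x = ((1/4)·P_x/P_y)^(1/(3)), i.e. raised to the 1/3 power.
With the ratio pinned down, the budget gives x* = M/(P_x + P_y·(y/x)) and y* = (y/x)·x*.
Numerically y/x = 0.843433, so x* = 35/(12 + 5·0.843433) = 2.1582 and y* = 0.843433·2.1582 = 1.8203.
At M' = 157.5: y* = 8.1914. Change: 8.1914 − 1.8203 = 6.3711.

Δy* = 6.3711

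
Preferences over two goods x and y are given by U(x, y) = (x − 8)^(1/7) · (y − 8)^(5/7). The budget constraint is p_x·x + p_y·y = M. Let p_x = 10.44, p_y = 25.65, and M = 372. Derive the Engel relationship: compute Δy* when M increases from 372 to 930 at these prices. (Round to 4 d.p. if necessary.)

This is Cobb-Douglas in (x−8, y−8): tangency gives 1/7·p_y·(y−8) = 5/7·p_x·(x−8).
After buying the subsistence bundle (8, 8), a share 1/6 of the remaining income goes to x: x* = 8 + 1/6·(M − 8p_x − 8p_y)/p_x.
Discretionary income = 372 − 8·10.44 − 8·25.65 = 83.28; y* = 8 + 5/6·83.28/25.65 = 10.7057.
At M' = 930: y* = 28.8343. Change: 28.8343 − 10.7057 = 18.1287.

Δy* = 18.1287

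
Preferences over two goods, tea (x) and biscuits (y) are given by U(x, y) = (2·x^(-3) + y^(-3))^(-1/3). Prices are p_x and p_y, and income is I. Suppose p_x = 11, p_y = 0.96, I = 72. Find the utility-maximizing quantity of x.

MRS = MU_x/MU_y = 2·(y/x)^(4). Set equal to p_x/p_y.
Solve for the ratio: y/x = [(1/2)·p_x/p_y]^(0.25).
Substitute y = (y/x)·x into the budget: x* = I/(p_x + p_y·(y/x)).
Numerically y/x = 1.547116, so x* = 72/(11 + 0.96·1.547116) = 5.7668.

x* = 5.7668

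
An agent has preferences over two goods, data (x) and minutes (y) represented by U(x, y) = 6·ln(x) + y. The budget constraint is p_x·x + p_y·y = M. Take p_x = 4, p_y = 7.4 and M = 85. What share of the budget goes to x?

MU_x = 6/x, MU_y = 1. Tangency: 6/x = p_x/p_y.
So x*(p_x,p_y) = 6·p_y/p_x, independent of income; and y* = (M − 6·p_y)/p_y.
At the given prices: x* = 6·7.4/4 = 11.1, and y* = 5.4865.
Expenditure on x: 4·11.1 = 44.4; share = 0.5224.

share on x = 0.5224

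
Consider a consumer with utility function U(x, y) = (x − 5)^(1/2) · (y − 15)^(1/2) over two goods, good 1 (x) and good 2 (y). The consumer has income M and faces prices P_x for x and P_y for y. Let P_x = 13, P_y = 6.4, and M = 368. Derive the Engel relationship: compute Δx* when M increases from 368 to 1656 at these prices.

Δx* = 49.5385

MRS = (y−15)/(x−5). Tangency with P_x/P_y gives y−15 = (P_x/P_y)·(x−5).
Substituting into the budget: x* = 5 + 0.5·(M − 5·P_x − 15·P_y)/P_x, and y* = 15 + 0.5·(…)/P_y.
Discretionary income = 368 − 5·13 − 15·6.4 = 207; x* = 5 + 0.5·207/13 = 12.9615.
At M' = 1656: x* = 62.5. Change: 62.5 − 12.9615 = 49.5385.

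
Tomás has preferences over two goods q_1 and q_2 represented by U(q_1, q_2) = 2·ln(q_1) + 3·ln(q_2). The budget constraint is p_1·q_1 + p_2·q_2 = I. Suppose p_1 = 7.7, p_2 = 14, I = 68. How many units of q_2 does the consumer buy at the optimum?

q_2* = 2.9143

Demand: q_1*(p_1,p_2,I) = 0.4·I/p_1 and q_2* = 0.6·I/p_2.
At p_1=7.7, p_2=14, I=68: q_2* = 0.6·68/14 = 2.9143.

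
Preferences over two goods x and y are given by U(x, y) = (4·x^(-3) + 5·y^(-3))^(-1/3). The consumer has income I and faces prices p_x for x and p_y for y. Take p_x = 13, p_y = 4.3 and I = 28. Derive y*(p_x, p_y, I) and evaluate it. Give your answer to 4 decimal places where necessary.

y* = 2.0552

MRS = MU_x/MU_y = (4/5)·(y/x)^(4). Set equal to p_x/p_y.
Solve for the ratio: y/x = [(5/4)·p_x/p_y]^(0.25).
With the ratio pinned down, the budget gives x* = I/(p_x + p_y·(y/x)) and y* = (y/x)·x*.
Numerically y/x = 1.394268, so x* = 28/(13 + 4.3·1.394268) = 1.474 and y* = 1.394268·1.474 = 2.0552.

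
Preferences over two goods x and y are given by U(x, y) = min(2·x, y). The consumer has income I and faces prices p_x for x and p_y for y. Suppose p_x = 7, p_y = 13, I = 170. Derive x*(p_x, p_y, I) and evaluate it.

x* = 5.1515

Leontief preferences: the optimum is at the kink where x/1 = y/2, i.e. y = 2·x.
Budget: p_x·x + p_y·2·x = I, so (p_x + 2·p_y)·x = I.
Demand: x*(p_x,p_y,I) = I/(p_x + 2·p_y), y* = 2·I/(p_x + 2·p_y).
Here 7 + 2·13 = 33, giving x* = 5.1515.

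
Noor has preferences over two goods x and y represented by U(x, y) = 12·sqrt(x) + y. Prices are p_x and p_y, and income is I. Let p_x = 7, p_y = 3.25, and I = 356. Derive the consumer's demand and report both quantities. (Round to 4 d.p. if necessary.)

Utility is quasi-linear in y; the FOC for x is 6/√x = p_x/p_y.
Thus x* = (6·p_y/p_x)² — independent of I — with the rest of income spent on y.
Plugging in: x* = (6·3.25/7)² = 7.7602, y* = 92.8242.

x* = 7.7602, y* = 92.8242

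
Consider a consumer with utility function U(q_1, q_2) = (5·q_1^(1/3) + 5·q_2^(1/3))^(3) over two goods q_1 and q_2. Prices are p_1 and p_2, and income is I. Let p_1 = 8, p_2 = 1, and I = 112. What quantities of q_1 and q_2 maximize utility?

MRS = MU_q_1/MU_q_2 = (q_2/q_1)^(2/3). Set equal to p_1/p_2.
Solve for the ratio: q_2/q_1 = [p_1/p_2]^(1.5).
With the ratio pinned down, the budget gives q_1* = I/(p_1 + p_2·(q_2/q_1)) and q_2* = (q_2/q_1)·q_1*.
Numerically q_2/q_1 = 22.627417, so q_1* = 112/(8 + 1·22.627417) = 3.6569 and q_2* = 22.627417·3.6569 = 82.7452.

q_1* = 3.6569, q_2* = 82.7452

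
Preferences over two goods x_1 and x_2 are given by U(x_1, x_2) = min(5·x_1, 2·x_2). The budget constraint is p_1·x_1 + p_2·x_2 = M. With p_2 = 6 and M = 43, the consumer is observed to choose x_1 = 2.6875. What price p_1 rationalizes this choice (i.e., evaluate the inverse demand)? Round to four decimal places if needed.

With perfect complements, no substitution: consume in ratio x_1:x_2 = 2:5.
Budget: p_1·x_1 + p_2·(5/2)·x_1 = M, so (2·p_1 + 5·p_2)·x_1 = 2·M.
Demand: x_1*(p_1,p_2,M) = 2·M/(2·p_1 + 5·p_2), x_2* = 5·M/(2·p_1 + 5·p_2).
Set x_1* = 2.6875 in the demand function and solve for p_1: p_1 = 1.

p_1 = 1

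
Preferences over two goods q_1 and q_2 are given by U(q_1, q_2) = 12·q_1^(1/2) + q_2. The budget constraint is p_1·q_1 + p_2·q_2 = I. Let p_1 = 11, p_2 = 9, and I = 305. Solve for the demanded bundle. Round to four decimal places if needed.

q_1* = 24.0992, q_2* = 4.4343

Set MRS = p_1/p_2: 6·q_1^(−1/2) = p_1/p_2.
Thus q_1* = (6·p_2/p_1)² — independent of I — with the rest of income spent on q_2.
Plugging in: q_1* = (6·9/11)² = 24.0992, q_2* = 4.4343.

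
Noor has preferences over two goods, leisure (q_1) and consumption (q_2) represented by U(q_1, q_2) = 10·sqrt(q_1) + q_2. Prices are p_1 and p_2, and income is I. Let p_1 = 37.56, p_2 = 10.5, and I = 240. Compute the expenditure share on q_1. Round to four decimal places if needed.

Utility is quasi-linear in q_2; the FOC for q_1 is 5/√q_1 = p_1/p_2.
Thus q_1* = (5·p_2/p_1)² — independent of I — with the rest of income spent on q_2.
Plugging in: q_1* = (5·10.5/37.56)² = 1.9537, q_2* = 15.8683.
Expenditure on q_1: 37.56·1.9537 = 73.3826; share = 0.3058.

share on q_1 = 0.3058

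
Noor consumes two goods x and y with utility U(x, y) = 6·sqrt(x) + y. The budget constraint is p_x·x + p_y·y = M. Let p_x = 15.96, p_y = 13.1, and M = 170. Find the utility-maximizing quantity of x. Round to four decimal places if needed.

MU_x = 3/√x, MU_y = 1. Tangency: 3/√x = p_x/p_y.
Solve: √x = 3·p_y/p_x, so x*(p_x,p_y) = (3·p_y/p_x)², and y* = (M − p_x·x*)/p_y.
Plugging in: x* = (3·13.1/15.96)² = 6.0634.

x* = 6.0634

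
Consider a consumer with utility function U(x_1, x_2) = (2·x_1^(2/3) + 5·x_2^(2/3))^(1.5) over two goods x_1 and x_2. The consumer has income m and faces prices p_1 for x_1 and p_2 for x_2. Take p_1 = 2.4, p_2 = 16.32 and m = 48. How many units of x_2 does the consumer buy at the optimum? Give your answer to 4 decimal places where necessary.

From the CES first-order condition, (2/5)·(x_2/x_1)^(1/3) = p_1/p_2.
Hence x_2/x_1 = ((5/2)·p_1/p_2)^(1/(1/3)), i.e. raised to the 3 power.
With the ratio pinned down, the budget gives x_1* = m/(p_1 + p_2·(x_2/x_1)) and x_2* = (x_2/x_1)·x_1*.
Numerically x_2/x_1 = 0.049693, so x_1* = 48/(2.4 + 16.32·0.049693) = 14.9487 and x_2* = 0.049693·14.9487 = 0.7428.

x_2* = 0.7428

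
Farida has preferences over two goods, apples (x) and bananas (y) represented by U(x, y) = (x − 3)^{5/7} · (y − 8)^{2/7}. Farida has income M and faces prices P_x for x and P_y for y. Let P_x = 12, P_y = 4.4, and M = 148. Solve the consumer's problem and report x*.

x* = 7.5714

Discretionary income = 148 − 3·12 − 8·4.4 = 76.8; x* = 3 + 5/7·76.8/12 = 7.5714.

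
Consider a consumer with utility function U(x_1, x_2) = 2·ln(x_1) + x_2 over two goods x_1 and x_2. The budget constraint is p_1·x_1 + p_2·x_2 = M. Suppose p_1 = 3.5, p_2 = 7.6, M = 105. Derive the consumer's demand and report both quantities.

x_1* = 4.3429, x_2* = 11.8158

Set MRS = p_1/p_2: (2/x_1)/1 = p_1/p_2.
So x_1*(p_1,p_2) = 2·p_2/p_1, independent of income; and x_2* = (M − 2·p_2)/p_2.
At the given prices: x_1* = 2·7.6/3.5 = 4.3429, and x_2* = 11.8158.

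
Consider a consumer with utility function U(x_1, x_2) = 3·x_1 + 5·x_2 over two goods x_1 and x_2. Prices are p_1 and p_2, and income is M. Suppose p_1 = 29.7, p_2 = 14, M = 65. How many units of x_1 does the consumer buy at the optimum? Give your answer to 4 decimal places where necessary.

Linear utility — the consumer picks whichever good has higher MU/price: 3/29.7 = 0.101 vs 5/14 = 0.3571.
x_2 gives more utility per dollar, so spend all income on x_2: x_2* = M/p_2, x_1* = 0.
Numerically: x_1* = 0, x_2* = 4.6429.

x_1* = 0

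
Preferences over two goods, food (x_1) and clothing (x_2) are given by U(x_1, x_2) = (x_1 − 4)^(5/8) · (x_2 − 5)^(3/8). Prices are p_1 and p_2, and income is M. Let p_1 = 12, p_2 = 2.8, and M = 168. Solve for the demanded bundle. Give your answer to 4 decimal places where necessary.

After buying the subsistence bundle (4, 5), a share 0.625 of the remaining income goes to x_1: x_1* = 4 + 0.625·(M − 4p_1 − 5p_2)/p_1.
Discretionary income = 168 − 4·12 − 5·2.8 = 106; x_1* = 4 + 0.625·106/12 = 9.5208; x_2* = 5 + 0.375·106/2.8 = 19.1964.

x_1* = 9.5208, x_2* = 19.1964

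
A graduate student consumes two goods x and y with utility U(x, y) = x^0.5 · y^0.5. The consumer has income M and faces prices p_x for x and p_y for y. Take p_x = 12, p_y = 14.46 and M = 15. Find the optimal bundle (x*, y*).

x* = 0.625, y* = 0.5187

Tangency: MRS = y/x = p_x/p_y.
So 0.5·p_y·y = 0.5·p_x·x; combined with the budget, a share 0.5 of income goes to x.
Demand: x*(p_x,p_y,M) = 0.5·M/p_x and y* = 0.5·M/p_y.
At p_x=12, p_y=14.46, M=15: x* = 0.5·15/12 = 0.625, y* = 0.5187.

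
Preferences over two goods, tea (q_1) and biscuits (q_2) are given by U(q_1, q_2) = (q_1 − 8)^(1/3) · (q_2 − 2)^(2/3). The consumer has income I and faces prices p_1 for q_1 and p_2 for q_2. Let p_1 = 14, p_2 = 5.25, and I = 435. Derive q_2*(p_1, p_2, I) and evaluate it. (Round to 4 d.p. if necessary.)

MRS = (1/2)·(q_2−2)/(q_1−8). Tangency with p_1/p_2 gives q_2−2 = 2·(p_1/p_2)·(q_1−8).
Substituting into the budget: q_1* = 8 + 1/3·(I − 8·p_1 − 2·p_2)/p_1, and q_2* = 2 + 2/3·(…)/p_2.
Discretionary income = 435 − 8·14 − 2·5.25 = 312.5; q_2* = 2 + 2/3·312.5/5.25 = 41.6825.

q_2* = 41.6825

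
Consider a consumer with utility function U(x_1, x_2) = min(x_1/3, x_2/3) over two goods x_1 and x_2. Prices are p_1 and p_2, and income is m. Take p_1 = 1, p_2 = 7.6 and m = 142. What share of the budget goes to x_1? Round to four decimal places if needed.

With perfect complements, no substitution: consume in ratio x_1:x_2 = 3:3.
Budget: p_1·x_1 + p_2·x_1 = m, so (3·p_1 + 3·p_2)·x_1 = 3·m.
Demand: x_1*(p_1,p_2,m) = 3·m/(3·p_1 + 3·p_2), x_2* = 3·m/(3·p_1 + 3·p_2).
Here 3·1 + 3·7.6 = 25.8, giving x_1* = 16.5116 and x_2* = 16.5116.
Expenditure on x_1: 1·16.5116 = 16.5116; share = 0.1163.

share on x_1 = 0.1163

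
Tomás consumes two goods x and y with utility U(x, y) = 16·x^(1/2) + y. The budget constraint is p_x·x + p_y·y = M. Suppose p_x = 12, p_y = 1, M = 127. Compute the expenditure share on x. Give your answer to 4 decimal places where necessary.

share on x = 0.042

Thus x* = (8·p_y/p_x)² — independent of M — with the rest of income spent on y.
Plugging in: x* = (8·1/12)² = 0.4444, y* = 121.6667.
Expenditure on x: 12·0.4444 = 5.3333; share = 0.042.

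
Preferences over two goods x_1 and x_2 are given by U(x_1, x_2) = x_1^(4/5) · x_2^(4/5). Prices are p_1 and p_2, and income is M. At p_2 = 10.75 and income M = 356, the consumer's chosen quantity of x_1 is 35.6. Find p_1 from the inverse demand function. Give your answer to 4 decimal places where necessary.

p_1 = 5

Tangency: MRS = x_2/x_1 = p_1/p_2.
Rearranging, p_2·x_2 = p_1·x_1. Substituting into the budget gives p_1·x_1·(1 + 1) = M.
Demand: x_1*(p_1,p_2,M) = 0.5·M/p_1 and x_2* = 0.5·M/p_2.
Set x_1* = 35.6 in the demand function and solve for p_1: p_1 = 5.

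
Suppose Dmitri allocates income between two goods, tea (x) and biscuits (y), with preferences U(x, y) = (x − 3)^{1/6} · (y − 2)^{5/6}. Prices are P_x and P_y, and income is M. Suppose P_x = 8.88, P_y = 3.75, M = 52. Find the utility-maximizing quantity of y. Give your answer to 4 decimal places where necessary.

Let x' = x−3, y' = y−2. MRS = (1/5)·y'/x' = P_x/P_y.
Substituting into the budget: x* = 3 + 1/6·(M − 3·P_x − 2·P_y)/P_x, and y* = 2 + 5/6·(…)/P_y.
Discretionary income = 52 − 3·8.88 − 2·3.75 = 17.86; y* = 2 + 5/6·17.86/3.75 = 5.9689.

y* = 5.9689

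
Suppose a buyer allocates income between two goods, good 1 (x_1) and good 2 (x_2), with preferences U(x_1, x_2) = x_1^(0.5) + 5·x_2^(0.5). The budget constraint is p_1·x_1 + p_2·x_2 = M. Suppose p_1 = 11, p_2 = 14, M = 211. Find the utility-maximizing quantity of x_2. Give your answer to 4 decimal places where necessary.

x_2* = 14.3413

From the CES first-order condition, (1/5)·(x_2/x_1)^(0.5) = p_1/p_2.
Hence x_2/x_1 = (5·p_1/p_2)^(1/(0.5)), i.e. raised to the 2 power.
With the ratio pinned down, the budget gives x_1* = M/(p_1 + p_2·(x_2/x_1)) and x_2* = (x_2/x_1)·x_1*.
Numerically x_2/x_1 = 15.433673, so x_1* = 211/(11 + 14·15.433673) = 0.9292 and x_2* = 15.433673·0.9292 = 14.3413.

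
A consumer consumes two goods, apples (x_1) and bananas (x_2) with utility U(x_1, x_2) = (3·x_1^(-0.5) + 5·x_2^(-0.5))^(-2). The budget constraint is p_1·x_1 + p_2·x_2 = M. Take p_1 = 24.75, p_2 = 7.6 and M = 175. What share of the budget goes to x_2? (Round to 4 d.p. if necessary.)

share on x_2 = 0.4868

MU_x_1 ∝ 3·x_1^(-1.5), MU_x_2 ∝ 5·x_2^(-1.5), so MRS = (3/5)·(x_2/x_1)^(1.5) = p_1/p_2.
Hence x_2/x_1 = ((5/3)·p_1/p_2)^(1/(1.5)), i.e. raised to the 2/3 power.
With the ratio pinned down, the budget gives x_1* = M/(p_1 + p_2·(x_2/x_1)) and x_2* = (x_2/x_1)·x_1*.
Numerically x_2/x_1 = 3.088448, so x_1* = 175/(24.75 + 7.6·3.088448) = 3.629 and x_2* = 3.088448·3.629 = 11.2081.
Expenditure on x_2: 7.6·11.2081 = 85.1814; share = 0.4868.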